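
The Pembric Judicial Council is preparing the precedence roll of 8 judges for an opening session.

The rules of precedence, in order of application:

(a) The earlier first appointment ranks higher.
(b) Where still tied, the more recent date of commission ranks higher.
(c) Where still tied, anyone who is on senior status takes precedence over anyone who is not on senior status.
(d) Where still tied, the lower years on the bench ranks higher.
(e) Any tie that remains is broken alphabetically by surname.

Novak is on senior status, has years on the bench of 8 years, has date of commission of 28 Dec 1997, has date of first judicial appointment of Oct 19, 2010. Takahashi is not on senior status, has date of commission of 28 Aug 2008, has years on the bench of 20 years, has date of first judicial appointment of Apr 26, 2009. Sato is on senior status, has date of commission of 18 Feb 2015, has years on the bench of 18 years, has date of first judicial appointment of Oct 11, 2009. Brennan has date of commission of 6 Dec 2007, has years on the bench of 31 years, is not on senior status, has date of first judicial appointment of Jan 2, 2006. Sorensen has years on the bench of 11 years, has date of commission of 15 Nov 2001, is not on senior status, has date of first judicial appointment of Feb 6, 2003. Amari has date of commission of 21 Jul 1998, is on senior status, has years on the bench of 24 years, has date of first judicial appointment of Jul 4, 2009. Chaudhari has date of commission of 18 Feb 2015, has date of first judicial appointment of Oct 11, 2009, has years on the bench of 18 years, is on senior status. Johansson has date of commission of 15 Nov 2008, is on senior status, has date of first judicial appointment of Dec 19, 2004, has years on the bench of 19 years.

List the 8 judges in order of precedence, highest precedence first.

By date of first judicial appointment (earlier first): Sorensen (Feb 6, 2003); then Johansson (Dec 19, 2004); then Brennan (Jan 2, 2006); then Takahashi (Apr 26, 2009); then Amari (Jul 4, 2009); then Chaudhari and Sato (both Oct 11, 2009); then Novak (Oct 19, 2010).
Chaudhari and Sato both have date of commission 18 Feb 2015, so the next rule applies.
Chaudhari and Sato are each on senior status, so the next rule applies.
Chaudhari and Sato both have years on the bench 18 years, so the next rule applies.
Among Chaudhari and Sato, alphabetically by surname: Chaudhari before Sato.
Full order: Sorensen, Johansson, Brennan, Takahashi, Amari, Chaudhari, Sato, Novak.

Sorensen, Johansson, Brennan, Takahashi, Amari, Chaudhari, Sato, Novak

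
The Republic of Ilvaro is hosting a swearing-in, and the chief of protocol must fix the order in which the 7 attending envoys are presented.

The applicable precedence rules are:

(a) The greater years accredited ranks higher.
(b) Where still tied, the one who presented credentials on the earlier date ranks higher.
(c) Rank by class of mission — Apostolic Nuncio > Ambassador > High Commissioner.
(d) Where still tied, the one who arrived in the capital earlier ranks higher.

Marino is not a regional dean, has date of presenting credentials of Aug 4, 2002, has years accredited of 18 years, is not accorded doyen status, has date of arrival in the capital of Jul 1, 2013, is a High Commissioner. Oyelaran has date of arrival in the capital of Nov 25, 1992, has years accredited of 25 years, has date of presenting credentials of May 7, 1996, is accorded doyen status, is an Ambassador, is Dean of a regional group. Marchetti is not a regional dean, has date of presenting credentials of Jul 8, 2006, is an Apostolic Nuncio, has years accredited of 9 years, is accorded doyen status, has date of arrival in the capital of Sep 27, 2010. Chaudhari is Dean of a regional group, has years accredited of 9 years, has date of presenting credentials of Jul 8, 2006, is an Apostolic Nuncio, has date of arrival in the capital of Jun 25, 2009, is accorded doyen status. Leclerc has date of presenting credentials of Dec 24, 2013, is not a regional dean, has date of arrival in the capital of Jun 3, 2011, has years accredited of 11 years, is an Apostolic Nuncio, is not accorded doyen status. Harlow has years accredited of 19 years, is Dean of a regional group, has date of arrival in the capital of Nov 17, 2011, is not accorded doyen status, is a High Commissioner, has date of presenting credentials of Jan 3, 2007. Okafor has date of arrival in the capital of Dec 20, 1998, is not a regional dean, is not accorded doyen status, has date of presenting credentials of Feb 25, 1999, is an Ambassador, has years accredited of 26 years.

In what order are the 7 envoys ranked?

By years accredited (higher first): Okafor (26 years); then Oyelaran (25 years); then Harlow (19 years); then Marino (18 years); then Leclerc (11 years); then Chaudhari and Marchetti (both 9 years).
Chaudhari and Marchetti both have date of presenting credentials Jul 8, 2006, so the next rule applies.
Chaudhari and Marchetti are each Apostolic Nuncio, so the next rule applies.
Among Chaudhari and Marchetti, by date of arrival in the capital (earlier first): Chaudhari (Jun 25, 2009) before Marchetti (Sep 27, 2010).
Full order: Okafor, Oyelaran, Harlow, Marino, Leclerc, Chaudhari, Marchetti.

Okafor, Oyelaran, Harlow, Marino, Leclerc, Chaudhari, Marchetti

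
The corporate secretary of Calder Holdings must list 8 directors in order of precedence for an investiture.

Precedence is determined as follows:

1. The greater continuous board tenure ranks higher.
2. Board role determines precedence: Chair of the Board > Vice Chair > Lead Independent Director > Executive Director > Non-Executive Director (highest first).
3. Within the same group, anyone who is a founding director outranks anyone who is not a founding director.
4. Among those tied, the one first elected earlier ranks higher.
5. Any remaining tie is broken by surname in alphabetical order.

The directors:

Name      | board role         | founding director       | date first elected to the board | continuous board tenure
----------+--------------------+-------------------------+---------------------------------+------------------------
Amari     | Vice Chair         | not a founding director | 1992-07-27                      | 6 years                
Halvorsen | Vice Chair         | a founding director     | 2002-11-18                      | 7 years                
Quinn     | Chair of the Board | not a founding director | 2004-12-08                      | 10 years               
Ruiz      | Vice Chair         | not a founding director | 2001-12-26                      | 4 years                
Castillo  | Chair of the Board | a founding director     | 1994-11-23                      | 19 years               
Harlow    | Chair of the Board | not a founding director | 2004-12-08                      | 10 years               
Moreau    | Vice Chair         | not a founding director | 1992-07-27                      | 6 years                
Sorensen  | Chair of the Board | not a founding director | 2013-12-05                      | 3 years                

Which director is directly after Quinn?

By continuous board tenure (higher first): Castillo (19 years); then Harlow and Quinn (both 10 years); then Halvorsen (7 years); then Amari and Moreau (both 6 years); then Ruiz (4 years); then Sorensen (3 years).
Harlow and Quinn are each Chair of the Board, so the next rule applies.
Harlow and Quinn are each not a founding director, so the next rule applies.
Harlow and Quinn both have date first elected to the board 2004-12-08, so the next rule applies.
Among Harlow and Quinn, alphabetically by surname: Harlow before Quinn.
Amari and Moreau are each Vice Chair, so the next rule applies.
Amari and Moreau are each not a founding director, so the next rule applies.
Amari and Moreau both have date first elected to the board 1992-07-27, so the next rule applies.
Among Amari and Moreau, alphabetically by surname: Amari before Moreau.
Order: Castillo, Harlow, Quinn, Halvorsen, Amari, Moreau, Ruiz, Sorensen.

Halvorsen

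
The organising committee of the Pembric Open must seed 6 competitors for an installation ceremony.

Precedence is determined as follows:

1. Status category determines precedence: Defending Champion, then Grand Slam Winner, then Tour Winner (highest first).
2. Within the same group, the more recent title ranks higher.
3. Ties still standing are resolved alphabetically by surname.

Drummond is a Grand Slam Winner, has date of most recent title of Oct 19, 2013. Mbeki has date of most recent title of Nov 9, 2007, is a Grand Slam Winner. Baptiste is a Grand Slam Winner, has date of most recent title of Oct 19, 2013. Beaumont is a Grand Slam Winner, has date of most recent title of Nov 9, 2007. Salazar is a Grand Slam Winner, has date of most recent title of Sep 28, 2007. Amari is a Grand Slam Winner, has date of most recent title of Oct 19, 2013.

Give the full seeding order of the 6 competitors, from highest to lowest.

By status category: Amari, Baptiste, Drummond, Beaumont, Mbeki and Salazar (Grand Slam Winner).
Among Amari, Baptiste, Drummond, Beaumont, Mbeki and Salazar, by date of most recent title (later first): Amari, Baptiste and Drummond (Oct 19, 2013) before Beaumont and Mbeki (Nov 9, 2007) before Salazar (Sep 28, 2007).
Among Amari, Baptiste and Drummond, alphabetically by surname: Amari before Baptiste before Drummond.
Among Beaumont and Mbeki, alphabetically by surname: Beaumont before Mbeki.
Full order: Amari, Baptiste, Drummond, Beaumont, Mbeki, Salazar.

Amari, Baptiste, Drummond, Beaumont, Mbeki, Salazar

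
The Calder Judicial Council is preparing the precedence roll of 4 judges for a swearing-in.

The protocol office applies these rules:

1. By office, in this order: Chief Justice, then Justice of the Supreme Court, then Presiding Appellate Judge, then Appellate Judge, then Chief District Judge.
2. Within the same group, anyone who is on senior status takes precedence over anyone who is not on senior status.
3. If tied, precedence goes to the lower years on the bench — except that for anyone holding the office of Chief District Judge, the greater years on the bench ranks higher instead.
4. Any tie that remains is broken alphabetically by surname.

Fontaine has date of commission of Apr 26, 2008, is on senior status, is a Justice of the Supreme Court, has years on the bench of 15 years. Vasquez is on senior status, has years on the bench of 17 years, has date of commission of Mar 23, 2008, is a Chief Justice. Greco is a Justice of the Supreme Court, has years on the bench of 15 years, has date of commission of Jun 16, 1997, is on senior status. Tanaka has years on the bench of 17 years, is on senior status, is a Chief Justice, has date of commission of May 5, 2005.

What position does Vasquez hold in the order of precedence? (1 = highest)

By office: Tanaka and Vasquez (Chief Justice); then Fontaine and Greco (Justice of the Supreme Court).
Tanaka and Vasquez are each on senior status, so the next rule applies.
Tanaka and Vasquez both have years on the bench 17 years, so the next rule applies.
Among Tanaka and Vasquez, alphabetically by surname: Tanaka before Vasquez.
Fontaine and Greco are each on senior status, so the next rule applies.
Fontaine and Greco both have years on the bench 15 years, so the next rule applies.
Among Fontaine and Greco, alphabetically by surname: Fontaine before Greco.
Order: Tanaka, Vasquez, Fontaine, Greco. So position 2.

2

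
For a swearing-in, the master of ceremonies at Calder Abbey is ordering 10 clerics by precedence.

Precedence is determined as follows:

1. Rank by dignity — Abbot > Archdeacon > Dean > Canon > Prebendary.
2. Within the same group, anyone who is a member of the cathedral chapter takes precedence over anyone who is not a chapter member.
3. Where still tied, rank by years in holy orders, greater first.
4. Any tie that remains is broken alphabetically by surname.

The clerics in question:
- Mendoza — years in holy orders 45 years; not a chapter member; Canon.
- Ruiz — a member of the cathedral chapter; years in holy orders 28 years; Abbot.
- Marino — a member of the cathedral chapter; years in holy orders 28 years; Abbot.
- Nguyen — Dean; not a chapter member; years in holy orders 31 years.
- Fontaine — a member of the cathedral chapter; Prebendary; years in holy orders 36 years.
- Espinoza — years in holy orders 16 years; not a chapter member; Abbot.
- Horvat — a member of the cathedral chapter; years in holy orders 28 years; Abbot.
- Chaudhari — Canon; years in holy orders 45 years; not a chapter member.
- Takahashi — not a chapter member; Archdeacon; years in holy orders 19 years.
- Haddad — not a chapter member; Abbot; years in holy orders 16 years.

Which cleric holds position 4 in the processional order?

Espinoza

By dignity: Horvat, Marino, Ruiz, Espinoza and Haddad (Abbot); then Takahashi (Archdeacon); then Nguyen (Dean); then Chaudhari and Mendoza (Canon); then Fontaine (Prebendary).
Among Horvat, Marino, Ruiz, Espinoza and Haddad, a member of the cathedral chapter before not a chapter member: Horvat, Marino and Ruiz (a member of the cathedral chapter) before Espinoza and Haddad (not a chapter member).
Horvat, Marino and Ruiz all have years in holy orders 28 years, so the next rule applies.
Among Horvat, Marino and Ruiz, alphabetically by surname: Horvat before Marino before Ruiz.
Espinoza and Haddad both have years in holy orders 16 years, so the next rule applies.
Among Espinoza and Haddad, alphabetically by surname: Espinoza before Haddad.
Chaudhari and Mendoza are each not a chapter member, so the next rule applies.
Chaudhari and Mendoza both have years in holy orders 45 years, so the next rule applies.
Among Chaudhari and Mendoza, alphabetically by surname: Chaudhari before Mendoza.
Order: Horvat, Marino, Ruiz, Espinoza, Haddad, Takahashi, Nguyen, Chaudhari, Mendoza, Fontaine.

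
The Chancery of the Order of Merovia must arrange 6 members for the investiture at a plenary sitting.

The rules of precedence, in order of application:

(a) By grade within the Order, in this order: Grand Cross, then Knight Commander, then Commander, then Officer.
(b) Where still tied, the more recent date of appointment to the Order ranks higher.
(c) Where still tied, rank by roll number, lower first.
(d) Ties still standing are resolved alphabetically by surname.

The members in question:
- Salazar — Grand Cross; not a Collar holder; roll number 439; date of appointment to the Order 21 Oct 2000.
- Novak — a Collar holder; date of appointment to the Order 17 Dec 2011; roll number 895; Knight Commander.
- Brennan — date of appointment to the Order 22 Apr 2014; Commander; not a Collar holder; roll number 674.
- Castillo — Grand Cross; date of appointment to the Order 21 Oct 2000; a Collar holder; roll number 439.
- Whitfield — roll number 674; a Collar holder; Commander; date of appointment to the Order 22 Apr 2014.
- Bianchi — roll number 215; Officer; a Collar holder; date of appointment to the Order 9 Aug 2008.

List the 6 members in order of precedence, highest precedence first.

Castillo, Salazar, Novak, Brennan, Whitfield, Bianchi

By grade within the Order: Castillo and Salazar (Grand Cross); then Novak (Knight Commander); then Brennan and Whitfield (Commander); then Bianchi (Officer).
Castillo and Salazar both have date of appointment to the Order 21 Oct 2000, so the next rule applies.
Castillo and Salazar both have roll number 439, so the next rule applies.
Among Castillo and Salazar, alphabetically by surname: Castillo before Salazar.
Brennan and Whitfield both have date of appointment to the Order 22 Apr 2014, so the next rule applies.
Brennan and Whitfield both have roll number 674, so the next rule applies.
Among Brennan and Whitfield, alphabetically by surname: Brennan before Whitfield.
Full order: Castillo, Salazar, Novak, Brennan, Whitfield, Bianchi.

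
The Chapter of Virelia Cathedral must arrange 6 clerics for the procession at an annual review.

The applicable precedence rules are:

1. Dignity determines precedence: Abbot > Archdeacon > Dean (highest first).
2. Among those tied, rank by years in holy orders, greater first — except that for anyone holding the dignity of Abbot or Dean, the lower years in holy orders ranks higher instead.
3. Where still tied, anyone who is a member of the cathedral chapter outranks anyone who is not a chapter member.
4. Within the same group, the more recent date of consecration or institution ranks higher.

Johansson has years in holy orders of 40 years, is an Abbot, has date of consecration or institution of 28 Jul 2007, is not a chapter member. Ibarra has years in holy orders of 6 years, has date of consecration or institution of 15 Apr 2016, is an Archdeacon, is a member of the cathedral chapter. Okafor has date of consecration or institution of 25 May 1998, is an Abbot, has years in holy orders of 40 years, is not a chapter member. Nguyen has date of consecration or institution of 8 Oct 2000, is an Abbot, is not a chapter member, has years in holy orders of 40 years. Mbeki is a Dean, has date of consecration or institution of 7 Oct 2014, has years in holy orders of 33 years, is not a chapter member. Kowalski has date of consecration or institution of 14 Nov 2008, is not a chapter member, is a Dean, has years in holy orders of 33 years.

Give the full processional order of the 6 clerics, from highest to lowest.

By dignity: Johansson, Nguyen and Okafor (Abbot); then Ibarra (Archdeacon); then Mbeki and Kowalski (Dean).
Johansson, Nguyen and Okafor all have years in holy orders 40 years, so the next rule applies.
Johansson, Nguyen and Okafor are each not a chapter member, so the next rule applies.
Among Johansson, Nguyen and Okafor, by date of consecration or institution (later first): Johansson (28 Jul 2007) before Nguyen (8 Oct 2000) before Okafor (25 May 1998).
Mbeki and Kowalski both have years in holy orders 33 years, so the next rule applies.
Mbeki and Kowalski are each not a chapter member, so the next rule applies.
Among Mbeki and Kowalski, by date of consecration or institution (later first): Mbeki (7 Oct 2014) before Kowalski (14 Nov 2008).
Full order: Johansson, Nguyen, Okafor, Ibarra, Mbeki, Kowalski.

Johansson, Nguyen, Okafor, Ibarra, Mbeki, Kowalski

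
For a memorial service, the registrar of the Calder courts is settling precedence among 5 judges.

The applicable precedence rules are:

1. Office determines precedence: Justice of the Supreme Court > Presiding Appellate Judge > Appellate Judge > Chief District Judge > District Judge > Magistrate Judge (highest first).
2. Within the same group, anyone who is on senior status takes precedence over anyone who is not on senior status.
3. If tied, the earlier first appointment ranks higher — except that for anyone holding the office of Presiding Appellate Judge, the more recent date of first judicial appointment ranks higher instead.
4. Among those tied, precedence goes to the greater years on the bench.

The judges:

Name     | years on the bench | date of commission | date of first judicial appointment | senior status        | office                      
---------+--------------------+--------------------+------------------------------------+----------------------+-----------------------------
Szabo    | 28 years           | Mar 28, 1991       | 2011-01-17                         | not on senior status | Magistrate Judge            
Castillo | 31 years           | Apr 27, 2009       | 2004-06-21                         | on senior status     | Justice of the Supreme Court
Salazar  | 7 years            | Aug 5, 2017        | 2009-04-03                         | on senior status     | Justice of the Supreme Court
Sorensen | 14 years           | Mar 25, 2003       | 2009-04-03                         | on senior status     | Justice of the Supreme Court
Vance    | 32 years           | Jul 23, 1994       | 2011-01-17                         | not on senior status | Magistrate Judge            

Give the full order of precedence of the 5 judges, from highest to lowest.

Castillo, Sorensen, Salazar, Vance, Szabo

By office: Castillo, Sorensen and Salazar (Justice of the Supreme Court); then Vance and Szabo (Magistrate Judge).
Castillo, Sorensen and Salazar are each on senior status, so the next rule applies.
Among Castillo, Sorensen and Salazar, by date of first judicial appointment (earlier first): Castillo (2004-06-21) before Sorensen and Salazar (2009-04-03).
Among Sorensen and Salazar, by years on the bench (higher first): Sorensen (14 years) before Salazar (7 years).
Vance and Szabo are each not on senior status, so the next rule applies.
Vance and Szabo both have date of first judicial appointment 2011-01-17, so the next rule applies.
Among Vance and Szabo, by years on the bench (higher first): Vance (32 years) before Szabo (28 years).
Full order: Castillo, Sorensen, Salazar, Vance, Szabo.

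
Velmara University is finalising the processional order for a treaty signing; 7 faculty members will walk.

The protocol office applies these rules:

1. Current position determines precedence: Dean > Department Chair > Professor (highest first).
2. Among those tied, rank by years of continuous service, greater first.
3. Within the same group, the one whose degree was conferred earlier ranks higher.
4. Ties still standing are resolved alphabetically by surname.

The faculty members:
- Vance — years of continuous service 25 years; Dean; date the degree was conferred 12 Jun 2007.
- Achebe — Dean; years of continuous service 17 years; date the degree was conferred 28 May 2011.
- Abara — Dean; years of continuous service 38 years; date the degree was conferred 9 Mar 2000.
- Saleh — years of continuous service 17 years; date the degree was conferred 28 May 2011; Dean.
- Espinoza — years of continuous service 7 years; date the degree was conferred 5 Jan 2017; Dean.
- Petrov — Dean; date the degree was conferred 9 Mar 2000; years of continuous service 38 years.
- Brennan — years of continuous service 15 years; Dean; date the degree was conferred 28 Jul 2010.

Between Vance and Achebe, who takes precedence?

By current position: Abara, Petrov, Vance, Achebe, Saleh, Brennan and Espinoza (Dean).
Among Abara, Petrov, Vance, Achebe, Saleh, Brennan and Espinoza, by years of continuous service (higher first): Abara and Petrov (38 years) before Vance (25 years) before Achebe and Saleh (17 years) before Brennan (15 years) before Espinoza (7 years).
Abara and Petrov both have date the degree was conferred 9 Mar 2000, so the next rule applies.
Among Abara and Petrov, alphabetically by surname: Abara before Petrov.
Achebe and Saleh both have date the degree was conferred 28 May 2011, so the next rule applies.
Among Achebe and Saleh, alphabetically by surname: Achebe before Saleh.
So Vance takes precedence.

Vance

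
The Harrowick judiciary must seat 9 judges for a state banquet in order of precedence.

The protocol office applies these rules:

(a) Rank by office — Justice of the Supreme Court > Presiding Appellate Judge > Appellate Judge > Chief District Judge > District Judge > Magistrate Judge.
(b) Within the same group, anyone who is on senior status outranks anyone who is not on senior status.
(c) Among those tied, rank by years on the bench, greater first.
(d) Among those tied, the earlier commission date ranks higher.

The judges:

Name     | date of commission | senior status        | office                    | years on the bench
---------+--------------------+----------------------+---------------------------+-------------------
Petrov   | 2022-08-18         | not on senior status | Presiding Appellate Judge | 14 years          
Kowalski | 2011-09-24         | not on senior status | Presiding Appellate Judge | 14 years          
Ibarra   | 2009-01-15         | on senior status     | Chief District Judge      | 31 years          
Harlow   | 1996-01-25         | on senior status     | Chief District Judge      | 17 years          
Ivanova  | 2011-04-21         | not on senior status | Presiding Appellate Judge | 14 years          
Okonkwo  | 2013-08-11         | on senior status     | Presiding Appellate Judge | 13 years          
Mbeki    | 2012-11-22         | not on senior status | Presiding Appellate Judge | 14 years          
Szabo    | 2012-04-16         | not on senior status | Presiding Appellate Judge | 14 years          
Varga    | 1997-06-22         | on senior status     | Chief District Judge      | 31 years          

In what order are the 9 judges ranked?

Okonkwo, Ivanova, Kowalski, Szabo, Mbeki, Petrov, Varga, Ibarra, Harlow

By office: Okonkwo, Ivanova, Kowalski, Szabo, Mbeki and Petrov (Presiding Appellate Judge); then Varga, Ibarra and Harlow (Chief District Judge).
Among Okonkwo, Ivanova, Kowalski, Szabo, Mbeki and Petrov, on senior status before not on senior status: Okonkwo (on senior status) before Ivanova, Kowalski, Szabo, Mbeki and Petrov (not on senior status).
Ivanova, Kowalski, Szabo, Mbeki and Petrov all have years on the bench 14 years, so the next rule applies.
Among Ivanova, Kowalski, Szabo, Mbeki and Petrov, by date of commission (earlier first): Ivanova (2011-04-21) before Kowalski (2011-09-24) before Szabo (2012-04-16) before Mbeki (2012-11-22) before Petrov (2022-08-18).
Varga, Ibarra and Harlow are each on senior status, so the next rule applies.
Among Varga, Ibarra and Harlow, by years on the bench (higher first): Varga and Ibarra (31 years) before Harlow (17 years).
Among Varga and Ibarra, by date of commission (earlier first): Varga (1997-06-22) before Ibarra (2009-01-15).
Full order: Okonkwo, Ivanova, Kowalski, Szabo, Mbeki, Petrov, Varga, Ibarra, Harlow.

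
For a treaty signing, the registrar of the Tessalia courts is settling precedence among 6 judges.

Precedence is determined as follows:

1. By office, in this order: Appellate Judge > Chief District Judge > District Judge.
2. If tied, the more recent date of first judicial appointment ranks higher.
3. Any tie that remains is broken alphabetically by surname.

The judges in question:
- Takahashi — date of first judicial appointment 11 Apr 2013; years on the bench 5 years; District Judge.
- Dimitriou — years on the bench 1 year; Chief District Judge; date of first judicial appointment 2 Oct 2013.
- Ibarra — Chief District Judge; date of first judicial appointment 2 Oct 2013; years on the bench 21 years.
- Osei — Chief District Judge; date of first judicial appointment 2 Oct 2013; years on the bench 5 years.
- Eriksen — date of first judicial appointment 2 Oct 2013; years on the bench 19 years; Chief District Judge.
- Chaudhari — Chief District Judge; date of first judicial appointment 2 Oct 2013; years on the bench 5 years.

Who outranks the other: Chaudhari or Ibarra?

By office: Chaudhari, Dimitriou, Eriksen, Ibarra and Osei (Chief District Judge); then Takahashi (District Judge).
Chaudhari, Dimitriou, Eriksen, Ibarra and Osei all have date of first judicial appointment 2 Oct 2013, so the next rule applies.
Among Chaudhari, Dimitriou, Eriksen, Ibarra and Osei, alphabetically by surname: Chaudhari before Dimitriou before Eriksen before Ibarra before Osei.
So Chaudhari takes precedence.

Chaudhari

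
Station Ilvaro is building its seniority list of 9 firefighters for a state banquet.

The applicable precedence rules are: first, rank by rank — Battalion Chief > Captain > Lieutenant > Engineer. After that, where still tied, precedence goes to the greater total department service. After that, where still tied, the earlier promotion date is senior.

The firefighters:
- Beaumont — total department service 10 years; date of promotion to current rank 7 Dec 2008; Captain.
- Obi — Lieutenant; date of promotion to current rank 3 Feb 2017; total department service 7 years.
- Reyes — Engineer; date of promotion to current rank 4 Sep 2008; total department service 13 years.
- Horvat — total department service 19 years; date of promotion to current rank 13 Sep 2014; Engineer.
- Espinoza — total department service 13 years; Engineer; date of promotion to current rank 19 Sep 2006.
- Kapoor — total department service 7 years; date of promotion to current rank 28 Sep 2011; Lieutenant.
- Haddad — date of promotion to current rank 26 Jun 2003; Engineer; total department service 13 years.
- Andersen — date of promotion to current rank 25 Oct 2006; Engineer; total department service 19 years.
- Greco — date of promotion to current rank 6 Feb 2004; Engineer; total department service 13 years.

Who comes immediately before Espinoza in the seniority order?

Greco

By rank: Beaumont (Captain); then Kapoor and Obi (Lieutenant); then Andersen, Horvat, Haddad, Greco, Espinoza and Reyes (Engineer).
Kapoor and Obi both have total department service 7 years, so the next rule applies.
Among Kapoor and Obi, by date of promotion to current rank (earlier first): Kapoor (28 Sep 2011) before Obi (3 Feb 2017).
Among Andersen, Horvat, Haddad, Greco, Espinoza and Reyes, by total department service (higher first): Andersen and Horvat (19 years) before Haddad, Greco, Espinoza and Reyes (13 years).
Among Andersen and Horvat, by date of promotion to current rank (earlier first): Andersen (25 Oct 2006) before Horvat (13 Sep 2014).
Among Haddad, Greco, Espinoza and Reyes, by date of promotion to current rank (earlier first): Haddad (26 Jun 2003) before Greco (6 Feb 2004) before Espinoza (19 Sep 2006) before Reyes (4 Sep 2008).
Order: Beaumont, Kapoor, Obi, Andersen, Horvat, Haddad, Greco, Espinoza, Reyes.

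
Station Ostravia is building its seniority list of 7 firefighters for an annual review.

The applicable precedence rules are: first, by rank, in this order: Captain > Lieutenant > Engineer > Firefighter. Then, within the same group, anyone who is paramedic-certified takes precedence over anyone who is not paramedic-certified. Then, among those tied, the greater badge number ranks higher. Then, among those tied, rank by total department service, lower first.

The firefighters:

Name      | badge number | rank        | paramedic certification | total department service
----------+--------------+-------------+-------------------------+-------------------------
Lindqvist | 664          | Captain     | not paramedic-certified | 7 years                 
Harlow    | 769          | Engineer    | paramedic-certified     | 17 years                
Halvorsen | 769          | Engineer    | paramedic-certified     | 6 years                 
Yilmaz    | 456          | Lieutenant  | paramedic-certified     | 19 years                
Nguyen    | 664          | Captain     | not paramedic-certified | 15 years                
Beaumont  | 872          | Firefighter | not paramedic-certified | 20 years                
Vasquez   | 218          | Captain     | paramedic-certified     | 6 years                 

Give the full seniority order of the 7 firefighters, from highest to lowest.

Vasquez, Lindqvist, Nguyen, Yilmaz, Halvorsen, Harlow, Beaumont

By rank: Vasquez, Lindqvist and Nguyen (Captain); then Yilmaz (Lieutenant); then Halvorsen and Harlow (Engineer); then Beaumont (Firefighter).
Among Vasquez, Lindqvist and Nguyen, paramedic-certified before not paramedic-certified: Vasquez (paramedic-certified) before Lindqvist and Nguyen (not paramedic-certified).
Lindqvist and Nguyen both have badge number 664, so the next rule applies.
Among Lindqvist and Nguyen, by total department service (lower first): Lindqvist (7 years) before Nguyen (15 years).
Halvorsen and Harlow are each paramedic-certified, so the next rule applies.
Halvorsen and Harlow both have badge number 769, so the next rule applies.
Among Halvorsen and Harlow, by total department service (lower first): Halvorsen (6 years) before Harlow (17 years).
Full order: Vasquez, Lindqvist, Nguyen, Yilmaz, Halvorsen, Harlow, Beaumont.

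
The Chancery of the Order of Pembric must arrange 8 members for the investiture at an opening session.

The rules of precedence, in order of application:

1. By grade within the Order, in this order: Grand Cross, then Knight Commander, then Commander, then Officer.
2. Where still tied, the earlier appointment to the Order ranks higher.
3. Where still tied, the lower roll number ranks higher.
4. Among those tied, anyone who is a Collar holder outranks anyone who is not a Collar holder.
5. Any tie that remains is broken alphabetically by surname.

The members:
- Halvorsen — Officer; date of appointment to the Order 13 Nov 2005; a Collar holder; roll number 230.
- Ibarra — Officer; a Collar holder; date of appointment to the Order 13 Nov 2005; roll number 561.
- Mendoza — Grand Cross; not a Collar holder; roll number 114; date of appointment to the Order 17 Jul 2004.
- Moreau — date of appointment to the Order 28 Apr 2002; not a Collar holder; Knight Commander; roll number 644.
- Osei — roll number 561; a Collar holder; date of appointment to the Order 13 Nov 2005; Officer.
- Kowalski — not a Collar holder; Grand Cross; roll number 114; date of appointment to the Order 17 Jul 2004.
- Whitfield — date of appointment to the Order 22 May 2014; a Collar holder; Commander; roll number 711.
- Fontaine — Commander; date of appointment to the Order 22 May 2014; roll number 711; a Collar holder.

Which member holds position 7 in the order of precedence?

Ibarra

By grade within the Order: Kowalski and Mendoza (Grand Cross); then Moreau (Knight Commander); then Fontaine and Whitfield (Commander); then Halvorsen, Ibarra and Osei (Officer).
Kowalski and Mendoza both have date of appointment to the Order 17 Jul 2004, so the next rule applies.
Kowalski and Mendoza both have roll number 114, so the next rule applies.
Kowalski and Mendoza are each not a Collar holder, so the next rule applies.
Among Kowalski and Mendoza, alphabetically by surname: Kowalski before Mendoza.
Fontaine and Whitfield both have date of appointment to the Order 22 May 2014, so the next rule applies.
Fontaine and Whitfield both have roll number 711, so the next rule applies.
Fontaine and Whitfield are each a Collar holder, so the next rule applies.
Among Fontaine and Whitfield, alphabetically by surname: Fontaine before Whitfield.
Halvorsen, Ibarra and Osei all have date of appointment to the Order 13 Nov 2005, so the next rule applies.
Among Halvorsen, Ibarra and Osei, by roll number (lower first): Halvorsen (230) before Ibarra and Osei (561).
Ibarra and Osei are each a Collar holder, so the next rule applies.
Among Ibarra and Osei, alphabetically by surname: Ibarra before Osei.
Order: Kowalski, Mendoza, Moreau, Fontaine, Whitfield, Halvorsen, Ibarra, Osei.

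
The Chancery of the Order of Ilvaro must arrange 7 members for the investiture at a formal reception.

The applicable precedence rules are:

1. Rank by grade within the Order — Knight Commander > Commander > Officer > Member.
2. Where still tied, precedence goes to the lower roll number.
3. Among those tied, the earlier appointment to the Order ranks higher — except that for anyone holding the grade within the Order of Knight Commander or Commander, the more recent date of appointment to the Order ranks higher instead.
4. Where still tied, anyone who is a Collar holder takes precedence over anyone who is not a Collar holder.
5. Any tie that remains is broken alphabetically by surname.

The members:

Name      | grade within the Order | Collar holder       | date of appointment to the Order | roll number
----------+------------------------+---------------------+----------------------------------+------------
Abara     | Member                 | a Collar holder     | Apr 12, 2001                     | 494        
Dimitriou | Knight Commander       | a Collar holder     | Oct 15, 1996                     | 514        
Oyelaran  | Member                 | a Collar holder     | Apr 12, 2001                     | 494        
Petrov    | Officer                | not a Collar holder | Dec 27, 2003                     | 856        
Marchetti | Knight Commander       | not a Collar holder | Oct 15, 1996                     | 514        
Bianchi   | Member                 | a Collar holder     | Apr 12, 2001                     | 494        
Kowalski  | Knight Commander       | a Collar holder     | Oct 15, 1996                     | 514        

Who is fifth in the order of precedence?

Abara

By grade within the Order: Dimitriou, Kowalski and Marchetti (Knight Commander); then Petrov (Officer); then Abara, Bianchi and Oyelaran (Member).
Dimitriou, Kowalski and Marchetti all have roll number 514, so the next rule applies.
Dimitriou, Kowalski and Marchetti all have date of appointment to the Order Oct 15, 1996, so the next rule applies.
Among Dimitriou, Kowalski and Marchetti, a Collar holder before not a Collar holder: Dimitriou and Kowalski (a Collar holder) before Marchetti (not a Collar holder).
Among Dimitriou and Kowalski, alphabetically by surname: Dimitriou before Kowalski.
Abara, Bianchi and Oyelaran all have roll number 494, so the next rule applies.
Abara, Bianchi and Oyelaran all have date of appointment to the Order Apr 12, 2001, so the next rule applies.
Abara, Bianchi and Oyelaran are each a Collar holder, so the next rule applies.
Among Abara, Bianchi and Oyelaran, alphabetically by surname: Abara before Bianchi before Oyelaran.
Order: Dimitriou, Kowalski, Marchetti, Petrov, Abara, Bianchi, Oyelaran.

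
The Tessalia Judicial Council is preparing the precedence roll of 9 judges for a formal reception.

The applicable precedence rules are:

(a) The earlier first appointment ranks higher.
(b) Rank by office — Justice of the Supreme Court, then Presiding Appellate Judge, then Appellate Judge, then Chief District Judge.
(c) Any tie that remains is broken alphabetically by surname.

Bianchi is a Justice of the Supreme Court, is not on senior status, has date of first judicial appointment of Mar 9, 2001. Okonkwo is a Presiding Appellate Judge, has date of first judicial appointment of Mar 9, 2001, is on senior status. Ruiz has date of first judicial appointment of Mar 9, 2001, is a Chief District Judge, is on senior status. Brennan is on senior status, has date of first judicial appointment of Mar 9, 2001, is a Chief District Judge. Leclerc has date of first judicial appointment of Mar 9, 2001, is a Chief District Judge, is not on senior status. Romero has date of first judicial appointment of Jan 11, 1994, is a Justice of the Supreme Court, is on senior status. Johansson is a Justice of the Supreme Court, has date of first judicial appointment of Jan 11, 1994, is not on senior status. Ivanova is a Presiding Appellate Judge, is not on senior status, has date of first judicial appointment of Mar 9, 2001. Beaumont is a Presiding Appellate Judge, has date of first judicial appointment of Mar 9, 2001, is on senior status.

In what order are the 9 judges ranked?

Johansson, Romero, Bianchi, Beaumont, Ivanova, Okonkwo, Brennan, Leclerc, Ruiz

By date of first judicial appointment (earlier first): Johansson and Romero (both Jan 11, 1994); then Bianchi, Beaumont, Ivanova, Okonkwo, Brennan, Leclerc and Ruiz (each Mar 9, 2001).
Johansson and Romero are each Justice of the Supreme Court, so the next rule applies.
Among Johansson and Romero, alphabetically by surname: Johansson before Romero.
Among Bianchi, Beaumont, Ivanova, Okonkwo, Brennan, Leclerc and Ruiz, by office: Bianchi (Justice of the Supreme Court) before Beaumont, Ivanova and Okonkwo (Presiding Appellate Judge) before Brennan, Leclerc and Ruiz (Chief District Judge).
Among Beaumont, Ivanova and Okonkwo, alphabetically by surname: Beaumont before Ivanova before Okonkwo.
Among Brennan, Leclerc and Ruiz, alphabetically by surname: Brennan before Leclerc before Ruiz.
Full order: Johansson, Romero, Bianchi, Beaumont, Ivanova, Okonkwo, Brennan, Leclerc, Ruiz.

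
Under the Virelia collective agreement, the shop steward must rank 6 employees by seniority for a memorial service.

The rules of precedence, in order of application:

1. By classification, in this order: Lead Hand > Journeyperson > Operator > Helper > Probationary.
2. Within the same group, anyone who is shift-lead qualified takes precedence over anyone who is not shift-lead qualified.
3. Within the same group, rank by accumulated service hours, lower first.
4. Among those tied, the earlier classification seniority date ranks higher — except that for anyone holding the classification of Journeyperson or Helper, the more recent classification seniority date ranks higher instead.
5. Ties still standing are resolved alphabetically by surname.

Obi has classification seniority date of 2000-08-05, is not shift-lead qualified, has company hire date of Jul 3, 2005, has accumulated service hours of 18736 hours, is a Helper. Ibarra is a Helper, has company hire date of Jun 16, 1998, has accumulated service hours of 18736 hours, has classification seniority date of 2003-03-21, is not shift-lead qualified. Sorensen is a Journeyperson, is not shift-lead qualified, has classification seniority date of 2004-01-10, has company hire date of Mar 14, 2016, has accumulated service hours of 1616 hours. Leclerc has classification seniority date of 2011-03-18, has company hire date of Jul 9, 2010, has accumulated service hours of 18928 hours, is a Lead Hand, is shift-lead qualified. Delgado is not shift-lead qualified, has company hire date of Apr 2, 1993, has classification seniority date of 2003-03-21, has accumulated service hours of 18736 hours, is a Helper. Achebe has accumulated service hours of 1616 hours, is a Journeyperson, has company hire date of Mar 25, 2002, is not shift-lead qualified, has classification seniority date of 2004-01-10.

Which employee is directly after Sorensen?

By classification: Leclerc (Lead Hand); then Achebe and Sorensen (Journeyperson); then Delgado, Ibarra and Obi (Helper).
Achebe and Sorensen are each not shift-lead qualified, so the next rule applies.
Achebe and Sorensen both have accumulated service hours 1616 hours, so the next rule applies.
Achebe and Sorensen both have classification seniority date 2004-01-10, so the next rule applies.
Among Achebe and Sorensen, alphabetically by surname: Achebe before Sorensen.
Delgado, Ibarra and Obi are each not shift-lead qualified, so the next rule applies.
Delgado, Ibarra and Obi all have accumulated service hours 18736 hours, so the next rule applies.
Among Delgado, Ibarra and Obi, by classification seniority date (later first) (reversed rule for this group): Delgado and Ibarra (2003-03-21) before Obi (2000-08-05).
Among Delgado and Ibarra, alphabetically by surname: Delgado before Ibarra.
Order: Leclerc, Achebe, Sorensen, Delgado, Ibarra, Obi.

Delgado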